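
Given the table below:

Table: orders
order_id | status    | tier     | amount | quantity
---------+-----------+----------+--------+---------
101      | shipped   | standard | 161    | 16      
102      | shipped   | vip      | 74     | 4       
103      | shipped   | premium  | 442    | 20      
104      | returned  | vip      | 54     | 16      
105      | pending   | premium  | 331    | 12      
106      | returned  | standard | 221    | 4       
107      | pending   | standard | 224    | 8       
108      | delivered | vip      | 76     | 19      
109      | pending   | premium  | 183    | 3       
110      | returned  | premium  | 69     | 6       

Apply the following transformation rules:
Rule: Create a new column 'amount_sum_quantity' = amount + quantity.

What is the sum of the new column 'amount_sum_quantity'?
1943

Step 1: For each record, compute amount + quantity
Example calculations:
  161 + 16 = 177
  74 + 4 = 78
  442 + 20 = 462
  ...
Step 2: Sum all derived values
Step 3: Total = 1943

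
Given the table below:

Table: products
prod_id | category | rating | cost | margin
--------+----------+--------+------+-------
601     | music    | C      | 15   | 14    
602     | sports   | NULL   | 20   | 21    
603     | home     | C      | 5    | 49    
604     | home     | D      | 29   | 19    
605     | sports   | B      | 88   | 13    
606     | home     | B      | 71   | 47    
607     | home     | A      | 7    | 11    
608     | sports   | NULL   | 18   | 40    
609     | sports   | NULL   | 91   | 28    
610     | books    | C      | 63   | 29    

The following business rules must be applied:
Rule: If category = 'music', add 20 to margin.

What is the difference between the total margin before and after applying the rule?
20

Step 1: Original sum of margin = 271
Step 2: 1 records have category = 'music'
Step 3: Each affected record changes by 20
Step 4: Total change = 1 × 20 = 20
Step 5: New sum = 271 + 20 = 291
Step 6: Difference = |291 - 271| = 20
        (Sum increased by 20)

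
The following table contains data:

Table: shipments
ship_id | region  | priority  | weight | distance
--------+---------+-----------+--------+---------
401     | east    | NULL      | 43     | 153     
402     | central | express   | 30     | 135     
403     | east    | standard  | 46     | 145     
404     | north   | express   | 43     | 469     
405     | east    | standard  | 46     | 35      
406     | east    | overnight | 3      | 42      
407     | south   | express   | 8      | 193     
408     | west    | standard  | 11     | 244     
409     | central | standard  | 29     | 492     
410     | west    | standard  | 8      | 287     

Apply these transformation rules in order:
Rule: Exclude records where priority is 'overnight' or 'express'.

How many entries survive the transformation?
6

Step 1: Count records to exclude
  - 1 (overnight) + 3 (express) = 4 records
Step 2: Total records: 10
Step 3: Remaining = 10 - 4 = 6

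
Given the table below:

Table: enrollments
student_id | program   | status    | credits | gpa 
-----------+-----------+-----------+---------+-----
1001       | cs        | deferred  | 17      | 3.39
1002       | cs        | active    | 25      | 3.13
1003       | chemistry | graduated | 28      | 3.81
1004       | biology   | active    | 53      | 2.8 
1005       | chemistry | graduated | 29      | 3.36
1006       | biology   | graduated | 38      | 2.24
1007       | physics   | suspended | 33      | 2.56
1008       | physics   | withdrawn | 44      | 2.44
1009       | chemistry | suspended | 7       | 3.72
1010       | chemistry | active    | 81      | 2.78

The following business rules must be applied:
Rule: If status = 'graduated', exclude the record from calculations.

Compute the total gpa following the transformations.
20.82

Step 1: Identify records where status = 'graduated'
Step 2: The excluded records sum to 9.41
Step 3: Original total gpa = 30.23
Step 4: Remaining total = 30.23 - 9.41 = 20.82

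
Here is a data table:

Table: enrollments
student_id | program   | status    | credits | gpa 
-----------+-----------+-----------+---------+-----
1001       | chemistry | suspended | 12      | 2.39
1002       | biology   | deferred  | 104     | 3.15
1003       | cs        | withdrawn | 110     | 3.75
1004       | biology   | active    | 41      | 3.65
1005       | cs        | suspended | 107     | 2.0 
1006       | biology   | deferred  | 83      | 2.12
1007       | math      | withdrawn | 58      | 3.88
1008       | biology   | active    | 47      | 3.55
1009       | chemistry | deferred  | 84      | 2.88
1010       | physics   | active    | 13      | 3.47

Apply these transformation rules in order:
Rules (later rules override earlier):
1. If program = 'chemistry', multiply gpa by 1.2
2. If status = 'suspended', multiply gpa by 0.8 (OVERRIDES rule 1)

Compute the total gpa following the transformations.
30.54

Step 1: Rule 2 takes priority for records with status = 'suspended'
  - 2 records: 4.39 × 0.8 = 3.51
Step 2: Rule 1 applies to remaining records with program = 'chemistry'
  - 1 records: 2.88 × 1.2 = 3.46
Step 3: Other records unchanged: 23.57
Step 4: Final sum = 3.51 + 3.46 + 23.57 = 30.54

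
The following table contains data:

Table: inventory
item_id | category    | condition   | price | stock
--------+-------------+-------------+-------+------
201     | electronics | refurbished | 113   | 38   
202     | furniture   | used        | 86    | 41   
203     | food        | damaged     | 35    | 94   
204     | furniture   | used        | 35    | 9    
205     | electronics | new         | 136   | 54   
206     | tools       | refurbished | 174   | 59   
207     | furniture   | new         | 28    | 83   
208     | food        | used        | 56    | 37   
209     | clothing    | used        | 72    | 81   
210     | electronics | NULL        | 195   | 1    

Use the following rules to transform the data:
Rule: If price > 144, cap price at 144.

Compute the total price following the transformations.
849

Step 1: 2 records have price > 144
Step 2: These records originally summed to 369
Step 3: After capping: 2 × 144 = 288
Step 4: Unaffected records sum: 561
Step 5: Final sum = 288 + 561 = 849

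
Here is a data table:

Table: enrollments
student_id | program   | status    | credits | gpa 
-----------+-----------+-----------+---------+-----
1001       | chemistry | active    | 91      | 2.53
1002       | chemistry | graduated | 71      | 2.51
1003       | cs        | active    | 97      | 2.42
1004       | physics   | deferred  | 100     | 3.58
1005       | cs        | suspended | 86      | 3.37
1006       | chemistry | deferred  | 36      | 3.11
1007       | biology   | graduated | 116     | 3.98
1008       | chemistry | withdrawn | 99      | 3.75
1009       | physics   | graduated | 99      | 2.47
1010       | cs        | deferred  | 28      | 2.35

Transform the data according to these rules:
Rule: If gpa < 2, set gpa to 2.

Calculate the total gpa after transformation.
30.07

Step 1: 0 records have gpa < 2
Step 2: These records originally summed to 0
Step 3: After setting to minimum: 0 × 2 = 0
Step 4: Unaffected records sum: 30.07
Step 5: Final sum = 0 + 30.07 = 30.07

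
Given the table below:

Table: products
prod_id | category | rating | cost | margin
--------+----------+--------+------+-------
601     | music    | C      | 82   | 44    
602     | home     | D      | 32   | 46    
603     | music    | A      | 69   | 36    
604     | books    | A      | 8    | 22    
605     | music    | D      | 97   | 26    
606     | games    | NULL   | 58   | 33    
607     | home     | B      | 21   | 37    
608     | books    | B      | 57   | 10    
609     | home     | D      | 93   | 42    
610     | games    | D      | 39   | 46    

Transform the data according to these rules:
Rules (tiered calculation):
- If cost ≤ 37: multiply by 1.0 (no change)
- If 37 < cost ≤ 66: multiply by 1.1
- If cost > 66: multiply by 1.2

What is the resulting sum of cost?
639.6

Step 1: Tier 1 (cost ≤ 37): 3 records, sum = 61 × 1.0 = 61.0
Step 2: Tier 2 (37 < cost ≤ 66): 3 records, sum = 154 × 1.1 = 169.4
Step 3: Tier 3 (cost > 66): 4 records, sum = 341 × 1.2 = 409.2
Step 4: Final sum = 61.0 + 169.4 + 409.2 = 639.6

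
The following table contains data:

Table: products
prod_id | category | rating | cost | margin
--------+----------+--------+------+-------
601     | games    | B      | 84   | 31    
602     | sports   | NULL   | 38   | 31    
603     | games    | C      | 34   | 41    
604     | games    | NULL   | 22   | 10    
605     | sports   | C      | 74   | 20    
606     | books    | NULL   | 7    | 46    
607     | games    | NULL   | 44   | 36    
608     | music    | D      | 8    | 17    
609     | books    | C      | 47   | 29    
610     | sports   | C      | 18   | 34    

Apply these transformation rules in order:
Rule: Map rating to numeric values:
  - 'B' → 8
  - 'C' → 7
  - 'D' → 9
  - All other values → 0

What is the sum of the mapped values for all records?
45

Step 1: Apply mapping to each record
Step 2: Count by status:
  'B': 1 records × 8 = 8
  'C': 4 records × 7 = 28
  'D': 1 records × 9 = 9
Step 3: Sum all mapped values = 45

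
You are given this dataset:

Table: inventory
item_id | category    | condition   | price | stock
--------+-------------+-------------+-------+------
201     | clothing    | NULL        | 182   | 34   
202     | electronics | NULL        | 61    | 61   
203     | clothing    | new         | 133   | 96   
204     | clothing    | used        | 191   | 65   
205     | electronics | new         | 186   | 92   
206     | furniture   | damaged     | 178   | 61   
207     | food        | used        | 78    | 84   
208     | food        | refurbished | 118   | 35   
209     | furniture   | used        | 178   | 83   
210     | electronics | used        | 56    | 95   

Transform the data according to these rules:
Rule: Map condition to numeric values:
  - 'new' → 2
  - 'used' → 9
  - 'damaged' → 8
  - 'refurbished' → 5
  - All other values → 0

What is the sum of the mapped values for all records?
53

Step 1: Apply mapping to each record
Step 2: Count by status:
  'new': 2 records × 2 = 4
  'used': 4 records × 9 = 36
  'damaged': 1 records × 8 = 8
  'refurbished': 1 records × 5 = 5
Step 3: Sum all mapped values = 53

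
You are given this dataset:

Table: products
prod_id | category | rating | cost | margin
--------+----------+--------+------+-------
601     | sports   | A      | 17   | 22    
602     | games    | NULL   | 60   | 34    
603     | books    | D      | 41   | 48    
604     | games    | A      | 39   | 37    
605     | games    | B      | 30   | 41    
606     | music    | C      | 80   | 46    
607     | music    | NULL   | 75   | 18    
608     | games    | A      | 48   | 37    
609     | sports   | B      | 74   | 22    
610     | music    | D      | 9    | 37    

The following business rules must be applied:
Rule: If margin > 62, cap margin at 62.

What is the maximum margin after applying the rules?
48

Step 1: Original maximum margin = 48
Step 2: Check cap of 62 against maximum
Step 3: No records exceed the cap (max 48 <= cap 62), so no capping applies
Step 4: Maximum after transformation = 48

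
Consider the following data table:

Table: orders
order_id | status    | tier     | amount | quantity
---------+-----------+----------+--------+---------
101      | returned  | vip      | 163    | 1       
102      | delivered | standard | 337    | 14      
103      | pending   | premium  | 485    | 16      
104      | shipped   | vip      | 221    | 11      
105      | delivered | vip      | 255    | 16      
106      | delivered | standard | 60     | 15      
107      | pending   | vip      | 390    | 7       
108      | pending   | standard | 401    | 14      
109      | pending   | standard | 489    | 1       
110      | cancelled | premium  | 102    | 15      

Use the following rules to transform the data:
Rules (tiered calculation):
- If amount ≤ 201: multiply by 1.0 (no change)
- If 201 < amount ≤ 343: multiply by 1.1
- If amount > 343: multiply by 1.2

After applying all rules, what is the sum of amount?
3337.3

Step 1: Tier 1 (amount ≤ 201): 3 records, sum = 325 × 1.0 = 325.0
Step 2: Tier 2 (201 < amount ≤ 343): 3 records, sum = 813 × 1.1 = 894.3
Step 3: Tier 3 (amount > 343): 4 records, sum = 1765 × 1.2 = 2118.0
Step 4: Final sum = 325.0 + 894.3 + 2118.0 = 3337.3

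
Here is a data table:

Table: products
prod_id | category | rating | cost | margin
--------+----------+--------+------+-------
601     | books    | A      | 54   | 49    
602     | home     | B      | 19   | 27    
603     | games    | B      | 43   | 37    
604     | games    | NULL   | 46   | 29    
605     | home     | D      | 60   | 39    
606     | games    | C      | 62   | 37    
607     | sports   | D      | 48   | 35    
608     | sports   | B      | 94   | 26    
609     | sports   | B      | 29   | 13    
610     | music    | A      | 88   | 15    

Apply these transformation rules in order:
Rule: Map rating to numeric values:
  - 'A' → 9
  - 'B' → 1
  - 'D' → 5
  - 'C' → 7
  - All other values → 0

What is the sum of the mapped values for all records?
39

Step 1: Apply mapping to each record
Step 2: Count by status:
  'A': 2 records × 9 = 18
  'B': 4 records × 1 = 4
  'D': 2 records × 5 = 10
  'C': 1 records × 7 = 7
Step 3: Sum all mapped values = 39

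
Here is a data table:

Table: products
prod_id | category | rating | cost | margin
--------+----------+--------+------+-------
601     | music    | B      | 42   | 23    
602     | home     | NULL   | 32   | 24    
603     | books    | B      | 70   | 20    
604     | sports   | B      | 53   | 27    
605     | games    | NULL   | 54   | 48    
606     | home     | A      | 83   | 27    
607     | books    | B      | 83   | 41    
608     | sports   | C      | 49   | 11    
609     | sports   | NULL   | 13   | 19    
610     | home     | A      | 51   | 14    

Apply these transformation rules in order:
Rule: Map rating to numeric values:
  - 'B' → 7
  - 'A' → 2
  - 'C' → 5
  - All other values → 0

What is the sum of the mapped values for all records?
37

Step 1: Apply mapping to each record
Step 2: Count by status:
  'B': 4 records × 7 = 28
  'A': 2 records × 2 = 4
  'C': 1 records × 5 = 5
Step 3: Sum all mapped values = 37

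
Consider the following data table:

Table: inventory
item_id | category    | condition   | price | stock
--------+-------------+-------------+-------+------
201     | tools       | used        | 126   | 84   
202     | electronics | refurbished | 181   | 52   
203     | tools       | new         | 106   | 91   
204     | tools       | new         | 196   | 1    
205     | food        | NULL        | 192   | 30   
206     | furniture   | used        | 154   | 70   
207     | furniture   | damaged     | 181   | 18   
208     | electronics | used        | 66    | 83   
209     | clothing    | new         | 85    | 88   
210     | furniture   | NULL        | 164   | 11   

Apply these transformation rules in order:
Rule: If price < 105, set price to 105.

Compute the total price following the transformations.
1510

Step 1: 2 records have price < 105
Step 2: These records originally summed to 151
Step 3: After setting to minimum: 2 × 105 = 210
Step 4: Unaffected records sum: 1300
Step 5: Final sum = 210 + 1300 = 1510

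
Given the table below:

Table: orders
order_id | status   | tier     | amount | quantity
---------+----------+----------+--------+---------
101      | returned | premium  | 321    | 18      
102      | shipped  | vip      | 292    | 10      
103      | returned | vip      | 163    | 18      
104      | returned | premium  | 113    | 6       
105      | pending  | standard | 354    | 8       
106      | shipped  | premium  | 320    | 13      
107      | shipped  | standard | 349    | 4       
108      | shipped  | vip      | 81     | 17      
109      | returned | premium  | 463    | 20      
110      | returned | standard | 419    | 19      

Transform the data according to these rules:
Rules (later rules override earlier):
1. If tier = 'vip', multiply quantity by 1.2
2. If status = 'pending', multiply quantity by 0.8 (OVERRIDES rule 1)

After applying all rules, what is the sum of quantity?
140.4

Step 1: Rule 2 takes priority for records with status = 'pending'
  - 1 records: 8 × 0.8 = 6.4
Step 2: Rule 1 applies to remaining records with tier = 'vip'
  - 3 records: 45 × 1.2 = 54.0
Step 3: Other records unchanged: 80
Step 4: Final sum = 6.4 + 54.0 + 80 = 140.4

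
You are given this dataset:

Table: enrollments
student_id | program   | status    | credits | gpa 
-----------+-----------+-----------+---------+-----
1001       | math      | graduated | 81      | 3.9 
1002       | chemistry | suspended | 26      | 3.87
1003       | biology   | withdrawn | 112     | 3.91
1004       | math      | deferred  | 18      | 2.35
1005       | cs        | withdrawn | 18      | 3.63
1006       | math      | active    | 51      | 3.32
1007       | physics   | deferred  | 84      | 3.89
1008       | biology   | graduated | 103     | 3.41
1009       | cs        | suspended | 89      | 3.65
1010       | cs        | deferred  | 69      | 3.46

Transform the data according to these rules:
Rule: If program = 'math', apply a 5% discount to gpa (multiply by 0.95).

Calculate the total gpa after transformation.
34.91

Step 1: Records with program = 'math' have total gpa = 9.57
Step 2: Apply multiplier: 9.57 × 0.95 = 9.09
Step 3: Other records total: 25.82
Step 4: Final sum = 9.09 + 25.82 = 34.91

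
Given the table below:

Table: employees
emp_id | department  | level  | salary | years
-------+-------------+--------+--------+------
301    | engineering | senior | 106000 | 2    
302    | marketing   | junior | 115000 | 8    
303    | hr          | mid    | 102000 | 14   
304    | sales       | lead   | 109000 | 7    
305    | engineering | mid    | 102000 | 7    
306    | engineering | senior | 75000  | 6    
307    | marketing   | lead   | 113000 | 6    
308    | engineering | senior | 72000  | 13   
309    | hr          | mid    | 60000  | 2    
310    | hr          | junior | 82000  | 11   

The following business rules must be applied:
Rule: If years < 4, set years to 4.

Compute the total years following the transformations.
80

Step 1: 2 records have years < 4
Step 2: These records originally summed to 4
Step 3: After setting to minimum: 2 × 4 = 8
Step 4: Unaffected records sum: 72
Step 5: Final sum = 8 + 72 = 80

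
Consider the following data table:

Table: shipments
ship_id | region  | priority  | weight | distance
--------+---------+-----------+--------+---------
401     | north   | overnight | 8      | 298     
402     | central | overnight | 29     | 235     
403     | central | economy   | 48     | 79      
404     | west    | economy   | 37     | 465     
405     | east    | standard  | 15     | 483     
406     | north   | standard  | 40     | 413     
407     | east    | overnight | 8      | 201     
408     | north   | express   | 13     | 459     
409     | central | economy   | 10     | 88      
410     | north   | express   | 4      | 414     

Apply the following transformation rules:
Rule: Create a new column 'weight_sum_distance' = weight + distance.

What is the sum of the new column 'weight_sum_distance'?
3347

Step 1: For each record, compute weight + distance
Example calculations:
  8 + 298 = 306
  29 + 235 = 264
  48 + 79 = 127
  ...
Step 2: Sum all derived values
Step 3: Total = 3347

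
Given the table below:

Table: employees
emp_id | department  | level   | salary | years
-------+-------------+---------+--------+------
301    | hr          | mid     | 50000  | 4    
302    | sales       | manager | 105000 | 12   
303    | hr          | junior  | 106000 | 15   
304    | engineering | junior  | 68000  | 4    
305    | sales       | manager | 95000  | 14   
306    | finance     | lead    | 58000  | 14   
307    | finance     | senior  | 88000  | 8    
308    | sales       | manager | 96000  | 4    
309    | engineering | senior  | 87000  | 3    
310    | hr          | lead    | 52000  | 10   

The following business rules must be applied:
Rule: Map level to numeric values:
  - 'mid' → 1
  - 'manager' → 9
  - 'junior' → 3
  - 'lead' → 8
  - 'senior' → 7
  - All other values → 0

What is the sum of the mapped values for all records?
64

Step 1: Apply mapping to each record
Step 2: Count by status:
  'mid': 1 records × 1 = 1
  'manager': 3 records × 9 = 27
  'junior': 2 records × 3 = 6
  'lead': 2 records × 8 = 16
  'senior': 2 records × 7 = 14
Step 3: Sum all mapped values = 64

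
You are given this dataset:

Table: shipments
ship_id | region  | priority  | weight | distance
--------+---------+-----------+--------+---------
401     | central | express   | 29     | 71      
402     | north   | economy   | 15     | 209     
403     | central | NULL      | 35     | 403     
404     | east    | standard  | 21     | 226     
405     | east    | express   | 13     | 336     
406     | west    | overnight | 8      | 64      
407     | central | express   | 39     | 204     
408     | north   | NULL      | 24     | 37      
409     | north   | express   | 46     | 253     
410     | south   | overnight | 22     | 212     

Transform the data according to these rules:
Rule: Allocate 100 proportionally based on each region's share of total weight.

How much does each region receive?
central: 40.87, east: 13.49, north: 33.73, south: 8.73, west: 3.17

Step 1: Calculate total weight = 252
Step 2: Calculate each region's proportion:
  central: 103/252 = 40.87% → 40.87
  east: 34/252 = 13.49% → 13.49
  north: 85/252 = 33.73% → 33.73
  south: 22/252 = 8.73% → 8.73
  west: 8/252 = 3.17% → 3.17
Step 3: Verify: sum of allocations ≈ 100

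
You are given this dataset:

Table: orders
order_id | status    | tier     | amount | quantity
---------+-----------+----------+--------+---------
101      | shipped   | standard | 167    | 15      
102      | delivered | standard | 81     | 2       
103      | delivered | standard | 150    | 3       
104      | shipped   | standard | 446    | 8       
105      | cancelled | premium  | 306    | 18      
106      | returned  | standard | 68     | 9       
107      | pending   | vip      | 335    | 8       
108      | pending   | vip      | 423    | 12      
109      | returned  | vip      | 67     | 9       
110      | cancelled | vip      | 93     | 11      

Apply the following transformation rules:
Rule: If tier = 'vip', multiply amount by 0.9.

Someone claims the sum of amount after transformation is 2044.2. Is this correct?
Yes, the result is correct.

Step 1: Calculate the correct sum after transformation
Step 2: Apply multiplier 0.9 to records where tier = 'vip'
Step 3: Correct result = 2044.2
Step 4: Claimed result = 2044.2
Step 5: 2044.2 = 2044.2 ✓
Conclusion: The claimed result is correct.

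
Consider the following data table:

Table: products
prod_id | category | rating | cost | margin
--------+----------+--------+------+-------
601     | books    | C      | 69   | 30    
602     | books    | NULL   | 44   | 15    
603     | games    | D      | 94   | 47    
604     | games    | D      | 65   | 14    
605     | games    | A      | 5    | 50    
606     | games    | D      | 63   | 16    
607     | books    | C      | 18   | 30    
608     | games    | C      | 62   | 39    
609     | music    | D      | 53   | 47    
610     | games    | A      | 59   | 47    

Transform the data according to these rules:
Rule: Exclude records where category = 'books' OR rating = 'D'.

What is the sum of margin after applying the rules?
136

Step 1: Find records where category = 'books' OR rating = 'D'
Step 2: 7 records match, summing to 199
Step 3: Original sum: 335
Step 4: Remaining sum = 335 - 199 = 136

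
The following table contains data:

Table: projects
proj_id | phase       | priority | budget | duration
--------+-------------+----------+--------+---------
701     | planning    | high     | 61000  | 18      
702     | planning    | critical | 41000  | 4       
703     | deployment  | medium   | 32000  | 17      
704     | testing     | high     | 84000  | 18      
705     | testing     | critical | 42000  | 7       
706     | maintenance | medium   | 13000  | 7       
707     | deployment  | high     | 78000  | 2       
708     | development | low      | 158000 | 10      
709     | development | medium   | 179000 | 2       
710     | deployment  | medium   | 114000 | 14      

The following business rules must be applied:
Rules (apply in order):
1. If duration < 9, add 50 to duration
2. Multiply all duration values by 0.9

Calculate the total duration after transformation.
314.1

Step 1: Apply Rule 1 - Add 50 to records with duration < 9
  - 5 records affected: 22 + (5 × 50) = 272
  - Unaffected records: 77
  - Sum after Rule 1: 349
Step 2: Apply Rule 2 - Multiply all by 0.9
  - 349 × 0.9 = 314.1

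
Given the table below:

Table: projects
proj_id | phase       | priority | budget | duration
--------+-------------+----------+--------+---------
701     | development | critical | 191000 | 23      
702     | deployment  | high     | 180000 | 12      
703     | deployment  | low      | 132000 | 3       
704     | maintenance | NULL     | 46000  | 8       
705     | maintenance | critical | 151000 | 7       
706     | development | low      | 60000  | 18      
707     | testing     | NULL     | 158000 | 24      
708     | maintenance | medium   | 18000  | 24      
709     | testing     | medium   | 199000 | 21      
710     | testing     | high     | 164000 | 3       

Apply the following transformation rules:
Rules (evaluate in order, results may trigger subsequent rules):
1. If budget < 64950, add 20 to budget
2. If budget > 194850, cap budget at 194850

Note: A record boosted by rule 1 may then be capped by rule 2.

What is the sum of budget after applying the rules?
1294910

Step 1: Apply rule 1 to records with budget < 64950
  - 3 records get bonus of 20
  - Of these, 0 records then exceed 194850 and get capped
Step 2: Apply rule 2 to records with budget > 194850
  - 1 records (original) are capped
Step 3: Calculate final sum = 1294910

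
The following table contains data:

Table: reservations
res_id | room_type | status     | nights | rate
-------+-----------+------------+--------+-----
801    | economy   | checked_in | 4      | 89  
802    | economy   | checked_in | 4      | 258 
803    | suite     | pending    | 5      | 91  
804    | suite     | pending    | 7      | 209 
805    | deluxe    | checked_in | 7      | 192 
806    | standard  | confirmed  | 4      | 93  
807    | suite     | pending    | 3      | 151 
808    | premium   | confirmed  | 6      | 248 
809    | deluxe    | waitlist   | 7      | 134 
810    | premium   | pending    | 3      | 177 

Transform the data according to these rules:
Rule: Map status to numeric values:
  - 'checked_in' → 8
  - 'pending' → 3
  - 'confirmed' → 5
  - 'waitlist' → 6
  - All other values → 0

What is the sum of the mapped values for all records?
52

Step 1: Apply mapping to each record
Step 2: Count by status:
  'checked_in': 3 records × 8 = 24
  'pending': 4 records × 3 = 12
  'confirmed': 2 records × 5 = 10
  'waitlist': 1 records × 6 = 6
Step 3: Sum all mapped values = 52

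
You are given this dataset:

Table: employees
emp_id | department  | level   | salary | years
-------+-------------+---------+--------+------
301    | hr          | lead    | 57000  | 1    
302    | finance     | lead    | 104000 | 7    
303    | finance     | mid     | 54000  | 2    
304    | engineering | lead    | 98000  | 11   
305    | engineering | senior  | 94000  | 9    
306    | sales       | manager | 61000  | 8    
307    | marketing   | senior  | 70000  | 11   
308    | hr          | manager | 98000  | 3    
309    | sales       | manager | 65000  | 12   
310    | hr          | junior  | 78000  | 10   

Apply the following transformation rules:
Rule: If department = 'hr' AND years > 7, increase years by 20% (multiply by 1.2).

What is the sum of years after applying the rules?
76.0

Step 1: Find records where department = 'hr' AND years > 7
Step 2: 1 records match, summing to 10
Step 3: After multiplier: 10 × 1.2 = 12.0
Step 4: Unaffected records sum: 64
Step 5: Final sum = 12.0 + 64 = 76.0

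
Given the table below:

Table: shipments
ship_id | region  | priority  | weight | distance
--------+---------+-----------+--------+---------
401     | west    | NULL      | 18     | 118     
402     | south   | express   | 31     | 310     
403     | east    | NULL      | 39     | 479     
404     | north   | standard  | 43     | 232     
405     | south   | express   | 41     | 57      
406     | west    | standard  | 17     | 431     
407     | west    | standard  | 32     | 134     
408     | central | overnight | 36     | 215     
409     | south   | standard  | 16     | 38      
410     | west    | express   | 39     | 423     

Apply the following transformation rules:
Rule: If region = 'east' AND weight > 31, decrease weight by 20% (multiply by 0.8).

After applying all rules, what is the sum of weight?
304.2

Step 1: Find records where region = 'east' AND weight > 31
Step 2: 1 records match, summing to 39
Step 3: After multiplier: 39 × 0.8 = 31.2
Step 4: Unaffected records sum: 273
Step 5: Final sum = 31.2 + 273 = 304.2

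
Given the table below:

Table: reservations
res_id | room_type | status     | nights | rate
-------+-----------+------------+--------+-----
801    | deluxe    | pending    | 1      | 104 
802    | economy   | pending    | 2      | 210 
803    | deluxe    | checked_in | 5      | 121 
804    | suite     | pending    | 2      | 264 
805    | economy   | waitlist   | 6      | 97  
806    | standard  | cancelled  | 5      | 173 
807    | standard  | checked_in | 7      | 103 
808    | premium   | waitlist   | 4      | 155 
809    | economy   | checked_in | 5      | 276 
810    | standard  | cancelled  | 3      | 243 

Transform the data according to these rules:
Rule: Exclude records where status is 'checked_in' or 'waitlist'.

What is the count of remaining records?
5

Step 1: Count records to exclude
  - 3 (checked_in) + 2 (waitlist) = 5 records
Step 2: Total records: 10
Step 3: Remaining = 10 - 5 = 5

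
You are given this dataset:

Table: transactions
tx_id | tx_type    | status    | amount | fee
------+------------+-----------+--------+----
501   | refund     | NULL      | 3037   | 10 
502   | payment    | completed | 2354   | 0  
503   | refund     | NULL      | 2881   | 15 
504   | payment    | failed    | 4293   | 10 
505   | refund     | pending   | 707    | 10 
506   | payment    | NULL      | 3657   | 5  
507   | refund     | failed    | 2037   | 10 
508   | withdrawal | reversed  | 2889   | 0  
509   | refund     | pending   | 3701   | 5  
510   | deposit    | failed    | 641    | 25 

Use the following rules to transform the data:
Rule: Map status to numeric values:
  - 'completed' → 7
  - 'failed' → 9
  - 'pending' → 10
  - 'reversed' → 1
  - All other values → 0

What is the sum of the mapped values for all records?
55

Step 1: Apply mapping to each record
Step 2: Count by status:
  'completed': 1 records × 7 = 7
  'failed': 3 records × 9 = 27
  'pending': 2 records × 10 = 20
  'reversed': 1 records × 1 = 1
Step 3: Sum all mapped values = 55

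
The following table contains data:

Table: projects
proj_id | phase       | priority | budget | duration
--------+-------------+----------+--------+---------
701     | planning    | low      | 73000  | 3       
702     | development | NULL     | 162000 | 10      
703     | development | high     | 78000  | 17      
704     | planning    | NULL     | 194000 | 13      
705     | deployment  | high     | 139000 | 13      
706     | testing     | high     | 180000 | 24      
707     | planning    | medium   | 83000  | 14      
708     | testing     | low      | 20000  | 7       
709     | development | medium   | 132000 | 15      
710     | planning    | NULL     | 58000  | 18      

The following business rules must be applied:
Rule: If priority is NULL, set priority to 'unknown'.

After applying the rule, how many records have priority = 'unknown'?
3

Step 1: Count records where priority IS NULL
Step 2: Found 3 records with NULL priority
Step 3: These records will have priority set to 'unknown'
Step 4: Records already having priority = 'unknown': 0
Step 5: Answer: 3 + 0 = 3 records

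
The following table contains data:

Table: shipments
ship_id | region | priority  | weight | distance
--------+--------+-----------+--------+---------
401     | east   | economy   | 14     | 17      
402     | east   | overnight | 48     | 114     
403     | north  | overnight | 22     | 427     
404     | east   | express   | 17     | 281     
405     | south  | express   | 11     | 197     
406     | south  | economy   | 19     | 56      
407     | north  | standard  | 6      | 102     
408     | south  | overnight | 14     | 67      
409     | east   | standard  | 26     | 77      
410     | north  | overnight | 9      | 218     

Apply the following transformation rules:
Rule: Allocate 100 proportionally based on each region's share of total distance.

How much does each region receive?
east: 31.43, north: 48.01, south: 20.57

Step 1: Calculate total distance = 1556
Step 2: Calculate each region's proportion:
  east: 489/1556 = 31.43% → 31.43
  north: 747/1556 = 48.01% → 48.01
  south: 320/1556 = 20.57% → 20.57
Step 3: Verify: sum of allocations ≈ 100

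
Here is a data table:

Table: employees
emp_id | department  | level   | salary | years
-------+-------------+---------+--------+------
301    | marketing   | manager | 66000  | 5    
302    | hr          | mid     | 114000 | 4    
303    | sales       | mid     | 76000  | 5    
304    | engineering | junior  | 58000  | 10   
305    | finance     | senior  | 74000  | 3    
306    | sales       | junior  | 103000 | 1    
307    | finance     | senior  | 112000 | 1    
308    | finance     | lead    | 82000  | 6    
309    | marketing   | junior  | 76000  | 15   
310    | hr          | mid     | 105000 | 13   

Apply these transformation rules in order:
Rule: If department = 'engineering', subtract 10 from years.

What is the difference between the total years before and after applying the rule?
10

Step 1: Original sum of years = 63
Step 2: 1 records have department = 'engineering'
Step 3: Each affected record changes by -10
Step 4: Total change = 1 × -10 = -10
Step 5: New sum = 63 + -10 = 53
Step 6: Difference = |53 - 63| = 10
        (Sum decreased by 10)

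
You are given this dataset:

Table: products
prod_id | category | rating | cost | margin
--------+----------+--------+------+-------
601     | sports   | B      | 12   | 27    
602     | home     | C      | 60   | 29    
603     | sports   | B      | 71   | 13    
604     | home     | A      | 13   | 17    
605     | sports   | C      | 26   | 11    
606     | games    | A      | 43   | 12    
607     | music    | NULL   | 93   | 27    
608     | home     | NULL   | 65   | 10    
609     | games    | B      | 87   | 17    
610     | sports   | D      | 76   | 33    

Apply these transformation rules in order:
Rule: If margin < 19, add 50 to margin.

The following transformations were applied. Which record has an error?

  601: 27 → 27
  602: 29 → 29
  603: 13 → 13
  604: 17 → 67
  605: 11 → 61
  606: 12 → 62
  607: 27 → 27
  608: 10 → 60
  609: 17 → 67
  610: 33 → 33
Record 603 has an error. The correct transformed value should be 63, not 13.

Step 1: Check each record against the rule
Step 2: Record 603 has margin = 13
Step 3: Since 13 < 19, the bonus should have been applied
Step 4: Correct value = 63, but claimed value = 13
Conclusion: Record 603 has the error.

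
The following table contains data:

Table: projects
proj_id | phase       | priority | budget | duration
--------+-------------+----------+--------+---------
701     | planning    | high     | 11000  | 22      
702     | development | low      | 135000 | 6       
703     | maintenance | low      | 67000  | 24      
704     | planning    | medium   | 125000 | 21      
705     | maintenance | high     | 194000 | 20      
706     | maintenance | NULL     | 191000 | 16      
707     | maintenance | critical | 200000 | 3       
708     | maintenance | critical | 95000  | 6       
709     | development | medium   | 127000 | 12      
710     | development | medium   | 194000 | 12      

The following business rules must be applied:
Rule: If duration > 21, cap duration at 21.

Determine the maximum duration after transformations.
21

Step 1: Original maximum duration = 24
Step 2: Apply cap at 21
Step 3: 2 records had duration > 21 and were capped
Step 4: Maximum after transformation = 21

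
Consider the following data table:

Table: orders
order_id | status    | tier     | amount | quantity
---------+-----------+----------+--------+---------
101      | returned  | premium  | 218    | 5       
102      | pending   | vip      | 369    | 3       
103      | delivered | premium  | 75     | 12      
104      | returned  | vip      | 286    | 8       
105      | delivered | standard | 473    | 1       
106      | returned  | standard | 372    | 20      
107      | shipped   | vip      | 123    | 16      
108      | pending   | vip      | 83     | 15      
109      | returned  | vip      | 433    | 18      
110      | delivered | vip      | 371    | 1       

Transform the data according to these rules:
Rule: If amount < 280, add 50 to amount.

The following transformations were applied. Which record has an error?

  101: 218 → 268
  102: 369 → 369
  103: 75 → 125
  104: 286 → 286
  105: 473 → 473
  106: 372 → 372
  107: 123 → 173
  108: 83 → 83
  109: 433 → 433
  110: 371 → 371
Record 108 has an error. The correct transformed value should be 133, not 83.

Step 1: Check each record against the rule
Step 2: Record 108 has amount = 83
Step 3: Since 83 < 280, the bonus should have been applied
Step 4: Correct value = 133, but claimed value = 83
Conclusion: Record 108 has the error.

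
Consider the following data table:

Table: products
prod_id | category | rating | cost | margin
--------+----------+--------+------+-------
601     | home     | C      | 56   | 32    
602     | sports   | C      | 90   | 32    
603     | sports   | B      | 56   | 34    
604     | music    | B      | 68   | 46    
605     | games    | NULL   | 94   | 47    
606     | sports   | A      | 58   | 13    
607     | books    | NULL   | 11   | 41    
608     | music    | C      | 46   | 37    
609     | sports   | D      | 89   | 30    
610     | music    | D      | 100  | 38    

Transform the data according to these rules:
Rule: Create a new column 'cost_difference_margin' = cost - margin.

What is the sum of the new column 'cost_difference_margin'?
318

Step 1: For each record, compute cost - margin
Example calculations:
  56 - 32 = 24
  90 - 32 = 58
  56 - 34 = 22
  ...
Step 2: Sum all derived values
Step 3: Total = 318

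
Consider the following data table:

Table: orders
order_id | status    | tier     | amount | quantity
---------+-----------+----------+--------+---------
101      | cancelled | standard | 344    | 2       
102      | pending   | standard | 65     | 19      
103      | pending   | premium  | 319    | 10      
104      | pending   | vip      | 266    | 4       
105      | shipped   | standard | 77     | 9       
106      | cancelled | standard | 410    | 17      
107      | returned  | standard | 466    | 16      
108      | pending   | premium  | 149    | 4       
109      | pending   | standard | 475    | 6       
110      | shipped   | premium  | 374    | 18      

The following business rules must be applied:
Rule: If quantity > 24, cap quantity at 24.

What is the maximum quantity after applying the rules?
19

Step 1: Original maximum quantity = 19
Step 2: Check cap of 24 against maximum
Step 3: No records exceed the cap (max 19 <= cap 24), so no capping applies
Step 4: Maximum after transformation = 19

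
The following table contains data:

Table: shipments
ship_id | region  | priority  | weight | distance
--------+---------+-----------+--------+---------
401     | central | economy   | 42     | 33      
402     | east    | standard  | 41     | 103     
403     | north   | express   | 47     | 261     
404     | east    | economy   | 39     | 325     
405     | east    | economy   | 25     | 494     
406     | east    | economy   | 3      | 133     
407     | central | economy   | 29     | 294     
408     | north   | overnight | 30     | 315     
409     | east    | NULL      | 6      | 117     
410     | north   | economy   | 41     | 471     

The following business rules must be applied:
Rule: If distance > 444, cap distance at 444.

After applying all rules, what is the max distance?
444

Step 1: Original maximum distance = 494
Step 2: Apply cap at 444
Step 3: 2 records had distance > 444 and were capped
Step 4: Maximum after transformation = 444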